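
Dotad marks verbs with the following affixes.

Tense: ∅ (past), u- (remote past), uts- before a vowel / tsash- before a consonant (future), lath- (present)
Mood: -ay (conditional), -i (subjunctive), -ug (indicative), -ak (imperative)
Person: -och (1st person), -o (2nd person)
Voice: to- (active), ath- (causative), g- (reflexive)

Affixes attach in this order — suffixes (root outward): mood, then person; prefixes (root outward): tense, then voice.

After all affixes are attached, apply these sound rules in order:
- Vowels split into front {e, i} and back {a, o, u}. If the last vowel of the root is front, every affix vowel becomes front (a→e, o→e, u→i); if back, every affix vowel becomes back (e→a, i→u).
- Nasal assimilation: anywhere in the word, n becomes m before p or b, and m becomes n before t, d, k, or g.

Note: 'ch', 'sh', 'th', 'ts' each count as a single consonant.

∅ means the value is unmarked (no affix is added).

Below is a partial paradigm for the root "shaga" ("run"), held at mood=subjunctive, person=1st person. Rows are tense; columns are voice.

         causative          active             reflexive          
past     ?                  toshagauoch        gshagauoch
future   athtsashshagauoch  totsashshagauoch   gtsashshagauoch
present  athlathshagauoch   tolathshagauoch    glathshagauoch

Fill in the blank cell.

athshagauoch

Attach mood subjunctive -i → shagai.
tense = past: zero marking, form stays shagai.
Attach person 1st person -och → shagaioch.
Attach voice causative ath- → athshagaioch.
Apply vowel harmony: athshagaioch → athshagauoch.
Nasal assimilation: no change.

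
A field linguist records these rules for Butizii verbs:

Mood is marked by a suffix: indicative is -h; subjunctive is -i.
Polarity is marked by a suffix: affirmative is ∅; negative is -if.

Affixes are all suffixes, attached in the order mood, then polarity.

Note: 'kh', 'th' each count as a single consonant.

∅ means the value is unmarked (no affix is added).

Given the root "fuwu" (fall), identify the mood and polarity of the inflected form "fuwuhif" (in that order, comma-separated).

indicative, negative

Segment: fuwu-h-if.
mood: -h → indicative.
polarity: -if → negative.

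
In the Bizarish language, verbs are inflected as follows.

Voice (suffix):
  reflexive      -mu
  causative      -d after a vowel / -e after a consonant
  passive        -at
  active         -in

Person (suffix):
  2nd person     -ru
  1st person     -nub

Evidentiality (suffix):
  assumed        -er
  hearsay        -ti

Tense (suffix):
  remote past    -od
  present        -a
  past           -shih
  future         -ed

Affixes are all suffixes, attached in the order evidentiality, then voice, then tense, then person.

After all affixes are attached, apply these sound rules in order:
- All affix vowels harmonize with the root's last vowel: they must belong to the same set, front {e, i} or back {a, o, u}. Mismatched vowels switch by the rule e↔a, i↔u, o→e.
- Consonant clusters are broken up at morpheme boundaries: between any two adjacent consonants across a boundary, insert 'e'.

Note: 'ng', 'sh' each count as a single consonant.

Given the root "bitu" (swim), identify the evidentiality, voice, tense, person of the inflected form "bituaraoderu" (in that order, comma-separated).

Segment: bitu-er-e-od-ru.
evidentiality: -er → assumed.
voice: -d/e → causative.
tense: -od → remote past.
person: -ru → 2nd person.

assumed, causative, remote past, 2nd person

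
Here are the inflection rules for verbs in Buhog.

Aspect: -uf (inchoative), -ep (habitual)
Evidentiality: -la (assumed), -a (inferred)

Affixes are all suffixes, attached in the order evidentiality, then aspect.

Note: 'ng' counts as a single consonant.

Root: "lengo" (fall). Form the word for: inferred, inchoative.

lengoauf

Attach evidentiality inferred -a → lengoa.
Attach aspect inchoative -uf → lengoauf.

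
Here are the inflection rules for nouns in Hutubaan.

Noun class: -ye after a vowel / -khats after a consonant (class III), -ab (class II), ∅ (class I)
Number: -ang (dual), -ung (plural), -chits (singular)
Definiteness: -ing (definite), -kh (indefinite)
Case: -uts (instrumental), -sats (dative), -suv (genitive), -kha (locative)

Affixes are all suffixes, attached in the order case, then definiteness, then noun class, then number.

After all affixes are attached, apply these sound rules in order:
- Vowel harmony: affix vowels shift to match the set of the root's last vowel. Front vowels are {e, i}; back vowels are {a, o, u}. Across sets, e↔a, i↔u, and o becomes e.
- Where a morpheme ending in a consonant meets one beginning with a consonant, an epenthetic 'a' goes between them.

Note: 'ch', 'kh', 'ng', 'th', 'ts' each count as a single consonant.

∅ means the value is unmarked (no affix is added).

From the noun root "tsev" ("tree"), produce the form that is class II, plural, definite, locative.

Attach case locative -kha → tsevkha.
Attach definiteness definite -ing → tsevkhaing.
Attach noun class class II -ab → tsevkhaingab.
Attach number plural -ung → tsevkhaingabung.
Apply vowel harmony: tsevkhaingabung → tsevkheingebing.
Apply epenthesis: tsevkheingebing → tsevakheingebing.

tsevakheingebing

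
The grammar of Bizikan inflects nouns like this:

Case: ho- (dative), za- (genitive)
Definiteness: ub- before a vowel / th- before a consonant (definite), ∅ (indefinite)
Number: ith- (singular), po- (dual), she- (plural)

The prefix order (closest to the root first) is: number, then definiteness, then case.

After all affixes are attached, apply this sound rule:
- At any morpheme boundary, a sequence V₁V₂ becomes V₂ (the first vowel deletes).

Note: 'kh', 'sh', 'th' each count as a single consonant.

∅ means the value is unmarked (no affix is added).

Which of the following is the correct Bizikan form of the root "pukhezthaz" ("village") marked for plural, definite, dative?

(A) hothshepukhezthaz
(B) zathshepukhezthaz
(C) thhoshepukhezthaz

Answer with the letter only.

A

Attach number plural she- → shepukhezthaz.
Attach definiteness definite th- (before consonant 'sh') → thshepukhezthaz.
Attach case dative ho- → hothshepukhezthaz.
Vowel deletion: no change.
So the correct form is hothshepukhezthaz, option (A).
(C) thhoshepukhezthaz is wrong: it has the affixes in the wrong order.
(B) zathshepukhezthaz is wrong: it uses genitive instead of dative for case.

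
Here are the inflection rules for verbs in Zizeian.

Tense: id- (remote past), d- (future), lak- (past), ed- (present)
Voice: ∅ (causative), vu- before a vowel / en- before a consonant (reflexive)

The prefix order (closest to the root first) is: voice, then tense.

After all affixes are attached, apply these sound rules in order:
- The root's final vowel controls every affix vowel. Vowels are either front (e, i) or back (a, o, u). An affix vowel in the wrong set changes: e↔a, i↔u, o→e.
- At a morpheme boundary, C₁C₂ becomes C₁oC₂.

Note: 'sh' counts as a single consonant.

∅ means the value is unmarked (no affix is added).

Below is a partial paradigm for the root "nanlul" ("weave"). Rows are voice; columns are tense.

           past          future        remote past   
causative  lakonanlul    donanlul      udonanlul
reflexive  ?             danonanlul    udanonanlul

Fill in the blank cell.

Attach voice reflexive en- (before consonant 'n') → ennanlul.
Attach tense past lak- → lakennanlul.
Apply vowel harmony: lakennanlul → lakannanlul.
Apply epenthesis: lakannanlul → lakanonanlul.

lakanonanlul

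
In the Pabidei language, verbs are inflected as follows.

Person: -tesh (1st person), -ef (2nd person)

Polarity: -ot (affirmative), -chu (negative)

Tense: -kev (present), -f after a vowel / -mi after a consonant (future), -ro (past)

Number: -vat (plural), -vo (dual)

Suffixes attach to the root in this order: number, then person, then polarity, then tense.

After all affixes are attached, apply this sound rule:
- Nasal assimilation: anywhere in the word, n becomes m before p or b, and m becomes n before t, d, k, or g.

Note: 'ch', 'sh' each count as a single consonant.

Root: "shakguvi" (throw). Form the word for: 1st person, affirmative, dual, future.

shakguvivoteshotmi

Attach number dual -vo → shakguvivo.
Attach person 1st person -tesh → shakguvivotesh.
Attach polarity affirmative -ot → shakguvivoteshot.
Attach tense future -mi (after consonant 't') → shakguvivoteshotmi.
Nasal assimilation: no change.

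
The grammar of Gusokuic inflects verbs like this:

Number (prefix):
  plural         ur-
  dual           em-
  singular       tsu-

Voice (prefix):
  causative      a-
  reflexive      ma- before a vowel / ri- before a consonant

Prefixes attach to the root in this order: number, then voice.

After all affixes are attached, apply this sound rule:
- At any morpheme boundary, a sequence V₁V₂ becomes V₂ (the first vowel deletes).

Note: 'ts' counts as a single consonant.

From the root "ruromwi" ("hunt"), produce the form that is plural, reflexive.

murruromwi

Attach number plural ur- → urruromwi.
Attach voice reflexive ma- (before vowel 'u') → maurruromwi.
Apply vowel deletion: maurruromwi → murruromwi.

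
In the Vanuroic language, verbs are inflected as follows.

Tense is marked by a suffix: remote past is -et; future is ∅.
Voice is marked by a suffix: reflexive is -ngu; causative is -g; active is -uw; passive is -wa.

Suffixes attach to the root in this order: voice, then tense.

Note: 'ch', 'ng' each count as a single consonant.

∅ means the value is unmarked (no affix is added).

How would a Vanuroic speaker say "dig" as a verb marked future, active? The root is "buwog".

buwoguw

Attach voice active -uw → buwoguw.
tense = future: zero marking, form stays buwoguw.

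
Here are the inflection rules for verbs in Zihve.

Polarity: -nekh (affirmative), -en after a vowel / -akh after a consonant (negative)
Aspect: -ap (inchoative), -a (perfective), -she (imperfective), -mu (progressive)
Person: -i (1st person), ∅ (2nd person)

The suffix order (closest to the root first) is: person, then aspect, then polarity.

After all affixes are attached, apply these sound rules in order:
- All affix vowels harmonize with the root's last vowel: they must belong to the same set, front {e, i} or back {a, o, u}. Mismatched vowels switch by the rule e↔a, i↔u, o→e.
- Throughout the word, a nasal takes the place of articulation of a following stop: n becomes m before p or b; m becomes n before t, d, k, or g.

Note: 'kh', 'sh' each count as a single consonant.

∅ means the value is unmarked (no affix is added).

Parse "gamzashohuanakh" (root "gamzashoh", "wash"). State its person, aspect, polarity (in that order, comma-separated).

Segment: gamzashoh-i-a-nekh.
person: -i → 1st person.
aspect: -a → perfective.
polarity: -nekh → affirmative.

1st person, perfective, affirmative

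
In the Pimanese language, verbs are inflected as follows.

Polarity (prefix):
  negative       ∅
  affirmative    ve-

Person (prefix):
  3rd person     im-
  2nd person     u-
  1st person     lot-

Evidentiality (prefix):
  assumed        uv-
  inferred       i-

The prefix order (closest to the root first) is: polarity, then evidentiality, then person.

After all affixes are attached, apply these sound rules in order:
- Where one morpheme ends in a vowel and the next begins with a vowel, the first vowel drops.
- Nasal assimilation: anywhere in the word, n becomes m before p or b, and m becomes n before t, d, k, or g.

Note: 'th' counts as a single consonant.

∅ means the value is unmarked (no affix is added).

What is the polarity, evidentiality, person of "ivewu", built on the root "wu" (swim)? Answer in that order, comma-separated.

affirmative, inferred, 2nd person

Segment: u-i-ve-wu.
polarity: ve- → affirmative.
evidentiality: i- → inferred.
person: u- → 2nd person.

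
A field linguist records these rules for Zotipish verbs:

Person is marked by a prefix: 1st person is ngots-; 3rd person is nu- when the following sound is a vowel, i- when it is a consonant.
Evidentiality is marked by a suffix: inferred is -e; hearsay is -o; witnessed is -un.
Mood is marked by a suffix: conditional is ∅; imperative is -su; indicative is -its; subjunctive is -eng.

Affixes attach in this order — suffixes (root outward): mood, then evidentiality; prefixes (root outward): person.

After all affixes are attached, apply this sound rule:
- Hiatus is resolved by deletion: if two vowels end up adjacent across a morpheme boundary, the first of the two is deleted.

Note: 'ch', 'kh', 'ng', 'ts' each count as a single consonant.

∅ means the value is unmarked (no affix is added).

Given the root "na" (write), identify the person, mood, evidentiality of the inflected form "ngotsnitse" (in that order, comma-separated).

Segment: ngots-na-its-e.
person: ngots- → 1st person.
mood: -its → indicative.
evidentiality: -e → inferred.

1st person, indicative, inferred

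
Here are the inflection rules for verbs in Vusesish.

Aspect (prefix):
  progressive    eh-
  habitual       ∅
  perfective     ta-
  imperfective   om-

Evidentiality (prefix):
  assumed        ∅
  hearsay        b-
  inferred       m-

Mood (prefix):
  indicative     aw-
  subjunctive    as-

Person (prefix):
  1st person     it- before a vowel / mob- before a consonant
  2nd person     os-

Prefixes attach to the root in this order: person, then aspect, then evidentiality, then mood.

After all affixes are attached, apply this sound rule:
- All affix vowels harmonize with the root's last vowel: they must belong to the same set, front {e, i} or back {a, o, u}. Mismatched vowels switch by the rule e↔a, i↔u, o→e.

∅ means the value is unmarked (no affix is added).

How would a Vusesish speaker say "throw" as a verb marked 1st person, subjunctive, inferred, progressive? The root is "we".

esmehmebwe

Attach person 1st person mob- (before consonant 'w') → mobwe.
Attach aspect progressive eh- → ehmobwe.
Attach evidentiality inferred m- → mehmobwe.
Attach mood subjunctive as- → asmehmobwe.
Apply vowel harmony: asmehmobwe → esmehmebwe.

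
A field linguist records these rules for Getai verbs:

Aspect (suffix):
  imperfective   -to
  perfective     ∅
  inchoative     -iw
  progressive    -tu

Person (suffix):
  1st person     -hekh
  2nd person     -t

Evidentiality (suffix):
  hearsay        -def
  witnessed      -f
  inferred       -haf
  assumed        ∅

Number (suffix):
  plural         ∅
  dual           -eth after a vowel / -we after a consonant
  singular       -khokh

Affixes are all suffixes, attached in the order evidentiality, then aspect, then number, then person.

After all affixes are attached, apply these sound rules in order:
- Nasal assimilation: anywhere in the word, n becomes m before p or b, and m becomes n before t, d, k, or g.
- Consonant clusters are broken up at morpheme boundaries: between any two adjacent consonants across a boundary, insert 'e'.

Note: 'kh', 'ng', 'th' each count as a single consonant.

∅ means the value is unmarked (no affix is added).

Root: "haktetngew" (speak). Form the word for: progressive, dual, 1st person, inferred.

Attach evidentiality inferred -haf → haktetngewhaf.
Attach aspect progressive -tu → haktetngewhaftu.
Attach number dual -eth (after vowel 'u') → haktetngewhaftueth.
Attach person 1st person -hekh → haktetngewhaftuethhekh.
Nasal assimilation: no change.
Apply epenthesis: haktetngewhaftuethhekh → haktetngewehafetuethehekh.

haktetngewehafetuethehekh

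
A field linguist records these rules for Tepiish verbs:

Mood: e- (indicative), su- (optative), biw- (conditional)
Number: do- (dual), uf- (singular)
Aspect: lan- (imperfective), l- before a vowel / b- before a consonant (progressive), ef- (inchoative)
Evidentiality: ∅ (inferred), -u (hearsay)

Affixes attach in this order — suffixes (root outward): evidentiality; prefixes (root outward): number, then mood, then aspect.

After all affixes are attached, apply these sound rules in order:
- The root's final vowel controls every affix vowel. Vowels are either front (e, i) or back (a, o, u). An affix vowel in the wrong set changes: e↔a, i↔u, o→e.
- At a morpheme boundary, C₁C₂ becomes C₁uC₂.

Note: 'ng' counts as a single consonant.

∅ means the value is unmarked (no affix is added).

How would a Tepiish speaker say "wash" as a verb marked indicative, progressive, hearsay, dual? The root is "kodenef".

ledekodenefi

Attach evidentiality hearsay -u → kodenefu.
Attach number dual do- → dokodenefu.
Attach mood indicative e- → edokodenefu.
Attach aspect progressive l- (before vowel 'e') → ledokodenefu.
Apply vowel harmony: ledokodenefu → ledekodenefi.
Epenthesis: no change.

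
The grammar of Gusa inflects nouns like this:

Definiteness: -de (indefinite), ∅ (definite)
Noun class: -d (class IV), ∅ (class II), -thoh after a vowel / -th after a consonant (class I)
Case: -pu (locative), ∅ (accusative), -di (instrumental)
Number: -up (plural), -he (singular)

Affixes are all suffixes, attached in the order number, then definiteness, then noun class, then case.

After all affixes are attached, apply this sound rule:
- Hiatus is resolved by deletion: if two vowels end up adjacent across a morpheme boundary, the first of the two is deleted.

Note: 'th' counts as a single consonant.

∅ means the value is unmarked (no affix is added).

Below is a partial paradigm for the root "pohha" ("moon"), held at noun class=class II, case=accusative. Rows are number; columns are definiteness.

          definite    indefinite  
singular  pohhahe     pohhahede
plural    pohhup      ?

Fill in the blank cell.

Attach number plural -up → pohhaup.
Attach definiteness indefinite -de → pohhaupde.
noun class = class II: zero marking, form stays pohhaupde.
case = accusative: zero marking, form stays pohhaupde.
Apply vowel deletion: pohhaupde → pohhupde.

pohhupde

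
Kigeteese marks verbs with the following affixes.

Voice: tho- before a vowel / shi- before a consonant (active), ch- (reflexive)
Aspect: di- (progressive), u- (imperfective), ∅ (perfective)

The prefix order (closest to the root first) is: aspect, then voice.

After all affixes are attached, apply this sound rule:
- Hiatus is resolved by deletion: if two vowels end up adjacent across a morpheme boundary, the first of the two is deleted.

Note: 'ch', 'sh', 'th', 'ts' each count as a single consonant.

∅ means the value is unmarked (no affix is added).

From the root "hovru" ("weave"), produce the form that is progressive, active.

shidihovru

Attach aspect progressive di- → dihovru.
Attach voice active shi- (before consonant 'd') → shidihovru.
Vowel deletion: no change.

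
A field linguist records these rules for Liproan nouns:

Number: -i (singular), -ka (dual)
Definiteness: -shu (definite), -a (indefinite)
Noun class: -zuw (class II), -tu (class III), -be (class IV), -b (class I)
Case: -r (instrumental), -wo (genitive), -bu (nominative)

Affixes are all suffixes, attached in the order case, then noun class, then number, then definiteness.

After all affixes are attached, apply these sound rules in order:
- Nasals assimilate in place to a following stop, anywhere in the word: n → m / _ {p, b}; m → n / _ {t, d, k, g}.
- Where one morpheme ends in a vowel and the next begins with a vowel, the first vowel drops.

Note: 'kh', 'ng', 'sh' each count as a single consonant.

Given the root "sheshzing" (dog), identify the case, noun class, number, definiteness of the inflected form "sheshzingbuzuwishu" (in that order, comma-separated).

nominative, class II, singular, definite

Segment: sheshzing-bu-zuw-i-shu.
case: -bu → nominative.
noun class: -zuw → class II.
number: -i → singular.
definiteness: -shu → definite.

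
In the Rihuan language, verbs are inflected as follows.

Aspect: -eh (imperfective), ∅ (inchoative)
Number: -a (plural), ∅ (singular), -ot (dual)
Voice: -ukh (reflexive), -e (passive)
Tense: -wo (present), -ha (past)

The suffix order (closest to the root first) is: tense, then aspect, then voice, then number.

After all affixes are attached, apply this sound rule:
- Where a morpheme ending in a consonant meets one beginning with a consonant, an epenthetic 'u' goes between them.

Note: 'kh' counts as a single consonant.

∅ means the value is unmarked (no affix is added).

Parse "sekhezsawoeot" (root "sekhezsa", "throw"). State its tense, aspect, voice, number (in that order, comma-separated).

present, inchoative, passive, dual

Segment: sekhezsa-wo-e-ot.
tense: -wo → present.
aspect: ∅ → inchoative.
voice: -e → passive.
number: -ot → dual.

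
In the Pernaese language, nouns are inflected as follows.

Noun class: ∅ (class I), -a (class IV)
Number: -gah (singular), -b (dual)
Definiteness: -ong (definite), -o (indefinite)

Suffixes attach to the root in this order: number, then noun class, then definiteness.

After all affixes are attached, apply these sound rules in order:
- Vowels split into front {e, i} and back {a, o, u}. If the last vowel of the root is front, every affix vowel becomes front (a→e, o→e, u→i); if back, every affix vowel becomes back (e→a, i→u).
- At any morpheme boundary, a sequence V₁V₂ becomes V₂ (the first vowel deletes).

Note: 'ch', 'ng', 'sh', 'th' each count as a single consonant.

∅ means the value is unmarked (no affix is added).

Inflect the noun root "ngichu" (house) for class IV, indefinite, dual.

Attach number dual -b → ngichub.
Attach noun class class IV -a → ngichuba.
Attach definiteness indefinite -o → ngichubao.
Vowel harmony: no change.
Apply vowel deletion: ngichubao → ngichubo.

ngichubo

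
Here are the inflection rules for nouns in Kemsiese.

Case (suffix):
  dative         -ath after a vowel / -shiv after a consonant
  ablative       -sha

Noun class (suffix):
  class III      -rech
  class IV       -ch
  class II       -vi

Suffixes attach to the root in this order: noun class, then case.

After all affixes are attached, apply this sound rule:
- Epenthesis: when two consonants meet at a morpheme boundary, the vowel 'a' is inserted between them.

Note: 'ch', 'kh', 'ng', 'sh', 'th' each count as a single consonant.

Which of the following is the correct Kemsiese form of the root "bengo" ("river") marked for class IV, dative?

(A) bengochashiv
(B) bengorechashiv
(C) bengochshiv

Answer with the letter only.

Attach noun class class IV -ch → bengoch.
Attach case dative -shiv (after consonant 'ch') → bengochshiv.
Apply epenthesis: bengochshiv → bengochashiv.
So the correct form is bengochashiv, option (A).
(B) bengorechashiv is wrong: it uses class III instead of class IV for noun class.
(C) bengochshiv is wrong: it fails to apply the sound rule(s).

A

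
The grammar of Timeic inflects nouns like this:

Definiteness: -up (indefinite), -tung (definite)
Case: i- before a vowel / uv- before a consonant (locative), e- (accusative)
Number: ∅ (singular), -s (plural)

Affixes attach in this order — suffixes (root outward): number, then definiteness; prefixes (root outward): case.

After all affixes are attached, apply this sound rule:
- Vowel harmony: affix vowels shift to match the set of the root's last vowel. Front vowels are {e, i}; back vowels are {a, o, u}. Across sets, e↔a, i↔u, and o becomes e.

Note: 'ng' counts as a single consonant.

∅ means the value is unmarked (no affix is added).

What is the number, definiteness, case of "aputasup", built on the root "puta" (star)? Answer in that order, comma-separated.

Segment: e-puta-s-up.
number: -s → plural.
definiteness: -up → indefinite.
case: e- → accusative.

plural, indefinite, accusative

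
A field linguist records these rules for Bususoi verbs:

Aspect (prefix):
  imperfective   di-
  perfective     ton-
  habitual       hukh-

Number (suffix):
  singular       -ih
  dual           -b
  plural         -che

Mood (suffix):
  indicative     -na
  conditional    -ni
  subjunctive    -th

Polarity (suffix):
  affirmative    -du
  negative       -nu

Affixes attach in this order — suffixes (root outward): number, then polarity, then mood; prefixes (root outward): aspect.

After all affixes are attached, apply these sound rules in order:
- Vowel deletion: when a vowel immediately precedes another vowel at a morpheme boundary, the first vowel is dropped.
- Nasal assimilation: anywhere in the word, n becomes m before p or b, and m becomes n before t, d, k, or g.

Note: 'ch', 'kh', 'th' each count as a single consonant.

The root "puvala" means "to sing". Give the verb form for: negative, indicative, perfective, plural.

tompuvalachenuna

Attach number plural -che → puvalache.
Attach polarity negative -nu → puvalachenu.
Attach aspect perfective ton- → tonpuvalachenu.
Attach mood indicative -na → tonpuvalachenuna.
Vowel deletion: no change.
Apply nasal assimilation: tonpuvalachenuna → tompuvalachenuna.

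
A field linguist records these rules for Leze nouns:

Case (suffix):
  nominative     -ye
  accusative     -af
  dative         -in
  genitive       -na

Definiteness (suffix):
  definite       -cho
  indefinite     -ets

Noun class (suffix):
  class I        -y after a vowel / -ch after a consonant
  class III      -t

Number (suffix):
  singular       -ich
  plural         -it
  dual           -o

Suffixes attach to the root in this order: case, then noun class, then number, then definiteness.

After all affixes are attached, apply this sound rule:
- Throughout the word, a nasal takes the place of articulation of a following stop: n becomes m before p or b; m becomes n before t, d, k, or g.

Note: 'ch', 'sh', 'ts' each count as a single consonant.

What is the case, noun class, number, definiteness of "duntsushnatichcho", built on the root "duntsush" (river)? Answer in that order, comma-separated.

genitive, class III, singular, definite

Segment: duntsush-na-t-ich-cho.
case: -na → genitive.
noun class: -t → class III.
number: -ich → singular.
definiteness: -cho → definite.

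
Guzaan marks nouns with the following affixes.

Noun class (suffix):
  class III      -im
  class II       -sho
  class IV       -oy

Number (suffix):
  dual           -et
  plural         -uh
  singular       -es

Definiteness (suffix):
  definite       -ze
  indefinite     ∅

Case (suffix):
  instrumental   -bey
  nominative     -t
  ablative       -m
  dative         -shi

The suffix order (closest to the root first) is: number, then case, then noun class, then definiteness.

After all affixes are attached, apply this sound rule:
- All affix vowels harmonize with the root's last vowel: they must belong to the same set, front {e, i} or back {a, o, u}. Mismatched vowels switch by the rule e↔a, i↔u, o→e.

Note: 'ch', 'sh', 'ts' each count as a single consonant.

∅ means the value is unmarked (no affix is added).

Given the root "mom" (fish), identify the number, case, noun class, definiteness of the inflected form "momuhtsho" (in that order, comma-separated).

Segment: mom-uh-t-sho.
number: -uh → plural.
case: -t → nominative.
noun class: -sho → class II.
definiteness: ∅ → indefinite.

plural, nominative, class II, indefinite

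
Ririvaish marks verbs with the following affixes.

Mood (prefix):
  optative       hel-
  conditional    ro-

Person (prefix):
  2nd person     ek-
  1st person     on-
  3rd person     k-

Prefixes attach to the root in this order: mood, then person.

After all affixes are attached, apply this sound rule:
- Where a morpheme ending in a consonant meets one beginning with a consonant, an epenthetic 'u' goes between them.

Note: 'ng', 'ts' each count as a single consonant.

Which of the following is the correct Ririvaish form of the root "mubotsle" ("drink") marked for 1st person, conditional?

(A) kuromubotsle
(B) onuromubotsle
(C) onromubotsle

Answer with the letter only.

Attach mood conditional ro- → romubotsle.
Attach person 1st person on- → onromubotsle.
Apply epenthesis: onromubotsle → onuromubotsle.
So the correct form is onuromubotsle, option (B).
(A) kuromubotsle is wrong: it uses 3rd person instead of 1st person for person.
(C) onromubotsle is wrong: it fails to apply the sound rule(s).

B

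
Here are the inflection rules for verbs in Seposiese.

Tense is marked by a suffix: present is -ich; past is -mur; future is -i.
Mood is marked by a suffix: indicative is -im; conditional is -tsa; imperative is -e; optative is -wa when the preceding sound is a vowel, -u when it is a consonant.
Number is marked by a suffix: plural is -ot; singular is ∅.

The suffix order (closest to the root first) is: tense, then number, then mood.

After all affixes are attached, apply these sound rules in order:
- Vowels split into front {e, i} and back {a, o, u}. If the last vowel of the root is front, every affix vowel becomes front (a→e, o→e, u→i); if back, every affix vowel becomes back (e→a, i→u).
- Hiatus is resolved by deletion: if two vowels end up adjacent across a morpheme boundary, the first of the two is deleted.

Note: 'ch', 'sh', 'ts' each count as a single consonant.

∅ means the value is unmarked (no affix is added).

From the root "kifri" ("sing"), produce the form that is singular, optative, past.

kifrimiri

Attach tense past -mur → kifrimur.
number = singular: zero marking, form stays kifrimur.
Attach mood optative -u (after consonant 'r') → kifrimuru.
Apply vowel harmony: kifrimuru → kifrimiri.
Vowel deletion: no change.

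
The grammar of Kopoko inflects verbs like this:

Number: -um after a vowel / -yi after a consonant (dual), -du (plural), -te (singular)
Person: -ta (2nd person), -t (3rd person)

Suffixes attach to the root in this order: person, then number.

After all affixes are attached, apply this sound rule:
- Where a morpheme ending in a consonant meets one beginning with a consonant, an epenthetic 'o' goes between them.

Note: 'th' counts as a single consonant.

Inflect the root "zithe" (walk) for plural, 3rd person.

zithetodu

Attach person 3rd person -t → zithet.
Attach number plural -du → zithetdu.
Apply epenthesis: zithetdu → zithetodu.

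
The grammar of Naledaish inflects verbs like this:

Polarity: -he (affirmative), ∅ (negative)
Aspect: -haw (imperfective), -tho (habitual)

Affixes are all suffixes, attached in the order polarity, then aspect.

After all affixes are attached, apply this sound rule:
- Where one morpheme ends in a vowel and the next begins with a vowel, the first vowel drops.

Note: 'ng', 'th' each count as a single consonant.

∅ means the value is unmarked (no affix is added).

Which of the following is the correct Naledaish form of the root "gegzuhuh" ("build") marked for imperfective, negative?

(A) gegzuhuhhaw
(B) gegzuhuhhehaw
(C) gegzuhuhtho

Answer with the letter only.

A

polarity = negative: zero marking, form stays gegzuhuh.
Attach aspect imperfective -haw → gegzuhuhhaw.
Vowel deletion: no change.
So the correct form is gegzuhuhhaw, option (A).
(C) gegzuhuhtho is wrong: it uses habitual instead of imperfective for aspect.
(B) gegzuhuhhehaw is wrong: it uses affirmative instead of negative for polarity.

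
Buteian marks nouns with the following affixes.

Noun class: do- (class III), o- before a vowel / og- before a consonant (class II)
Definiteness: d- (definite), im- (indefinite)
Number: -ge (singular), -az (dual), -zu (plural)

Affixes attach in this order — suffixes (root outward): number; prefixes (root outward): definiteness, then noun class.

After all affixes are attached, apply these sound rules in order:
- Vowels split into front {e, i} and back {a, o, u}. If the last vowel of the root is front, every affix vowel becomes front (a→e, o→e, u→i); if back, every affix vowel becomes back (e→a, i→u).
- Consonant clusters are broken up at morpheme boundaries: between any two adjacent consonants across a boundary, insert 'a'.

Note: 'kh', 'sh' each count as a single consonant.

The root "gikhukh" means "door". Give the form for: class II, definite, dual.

Attach number dual -az → gikhukhaz.
Attach definiteness definite d- → dgikhukhaz.
Attach noun class class II og- (before consonant 'd') → ogdgikhukhaz.
Vowel harmony: no change.
Apply epenthesis: ogdgikhukhaz → ogadagikhukhaz.

ogadagikhukhaz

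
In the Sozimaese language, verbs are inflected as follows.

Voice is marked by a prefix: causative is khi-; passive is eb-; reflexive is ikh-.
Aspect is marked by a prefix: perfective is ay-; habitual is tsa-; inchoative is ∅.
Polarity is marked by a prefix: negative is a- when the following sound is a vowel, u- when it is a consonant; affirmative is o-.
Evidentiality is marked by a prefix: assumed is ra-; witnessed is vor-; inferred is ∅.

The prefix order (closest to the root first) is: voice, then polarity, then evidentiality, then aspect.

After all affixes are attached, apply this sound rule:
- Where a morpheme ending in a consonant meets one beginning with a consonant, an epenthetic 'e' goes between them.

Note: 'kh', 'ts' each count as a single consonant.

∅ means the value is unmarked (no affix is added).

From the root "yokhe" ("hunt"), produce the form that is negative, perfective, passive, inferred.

ayaebeyokhe

Attach voice passive eb- → ebyokhe.
Attach polarity negative a- (before vowel 'e') → aebyokhe.
evidentiality = inferred: zero marking, form stays aebyokhe.
Attach aspect perfective ay- → ayaebyokhe.
Apply epenthesis: ayaebyokhe → ayaebeyokhe.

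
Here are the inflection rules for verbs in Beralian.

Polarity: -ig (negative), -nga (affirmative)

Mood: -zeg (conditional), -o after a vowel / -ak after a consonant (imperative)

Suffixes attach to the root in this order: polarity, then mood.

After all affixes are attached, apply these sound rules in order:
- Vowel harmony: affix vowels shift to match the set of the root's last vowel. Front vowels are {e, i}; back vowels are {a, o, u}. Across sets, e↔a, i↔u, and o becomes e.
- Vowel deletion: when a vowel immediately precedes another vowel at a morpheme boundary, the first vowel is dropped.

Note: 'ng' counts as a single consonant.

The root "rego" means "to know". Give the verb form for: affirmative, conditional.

Attach polarity affirmative -nga → regonga.
Attach mood conditional -zeg → regongazeg.
Apply vowel harmony: regongazeg → regongazag.
Vowel deletion: no change.

regongazag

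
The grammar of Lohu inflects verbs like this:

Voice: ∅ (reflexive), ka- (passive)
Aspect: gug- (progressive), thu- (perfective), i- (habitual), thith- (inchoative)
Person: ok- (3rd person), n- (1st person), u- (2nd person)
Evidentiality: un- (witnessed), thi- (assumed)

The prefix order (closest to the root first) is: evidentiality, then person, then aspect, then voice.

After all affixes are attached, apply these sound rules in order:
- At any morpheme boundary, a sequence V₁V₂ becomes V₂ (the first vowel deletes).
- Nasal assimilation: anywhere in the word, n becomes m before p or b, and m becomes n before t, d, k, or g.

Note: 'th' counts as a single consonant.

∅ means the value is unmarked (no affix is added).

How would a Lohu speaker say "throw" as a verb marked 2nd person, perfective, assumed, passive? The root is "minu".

Attach evidentiality assumed thi- → thiminu.
Attach person 2nd person u- → uthiminu.
Attach aspect perfective thu- → thuuthiminu.
Attach voice passive ka- → kathuuthiminu.
Apply vowel deletion: kathuuthiminu → kathuthiminu.
Nasal assimilation: no change.

kathuthiminu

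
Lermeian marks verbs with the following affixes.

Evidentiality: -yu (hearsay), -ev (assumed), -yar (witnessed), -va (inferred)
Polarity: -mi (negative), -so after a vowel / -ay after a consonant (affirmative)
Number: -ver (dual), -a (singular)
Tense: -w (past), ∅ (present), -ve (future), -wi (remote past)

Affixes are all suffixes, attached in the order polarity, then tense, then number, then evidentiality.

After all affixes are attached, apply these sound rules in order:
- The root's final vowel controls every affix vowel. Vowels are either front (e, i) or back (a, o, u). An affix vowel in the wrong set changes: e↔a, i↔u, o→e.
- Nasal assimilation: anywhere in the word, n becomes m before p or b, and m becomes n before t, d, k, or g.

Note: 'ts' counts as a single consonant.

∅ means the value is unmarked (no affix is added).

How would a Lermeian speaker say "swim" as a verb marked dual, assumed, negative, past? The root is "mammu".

Attach polarity negative -mi → mammumi.
Attach tense past -w → mammumiw.
Attach number dual -ver → mammumiwver.
Attach evidentiality assumed -ev → mammumiwverev.
Apply vowel harmony: mammumiwverev → mammumuwvarav.
Nasal assimilation: no change.

mammumuwvarav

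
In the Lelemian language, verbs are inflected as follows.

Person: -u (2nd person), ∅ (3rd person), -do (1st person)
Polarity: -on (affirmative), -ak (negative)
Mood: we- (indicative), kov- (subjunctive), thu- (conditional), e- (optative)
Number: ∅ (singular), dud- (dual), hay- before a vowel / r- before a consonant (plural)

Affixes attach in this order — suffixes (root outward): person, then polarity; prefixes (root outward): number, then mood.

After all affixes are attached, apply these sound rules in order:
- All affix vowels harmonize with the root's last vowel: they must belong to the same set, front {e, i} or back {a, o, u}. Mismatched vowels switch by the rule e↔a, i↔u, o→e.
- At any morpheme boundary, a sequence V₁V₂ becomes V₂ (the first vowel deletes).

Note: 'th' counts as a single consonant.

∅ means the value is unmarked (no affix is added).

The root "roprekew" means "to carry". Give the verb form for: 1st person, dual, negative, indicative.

wedidroprekewdek

Attach number dual dud- → dudroprekew.
Attach mood indicative we- → wedudroprekew.
Attach person 1st person -do → wedudroprekewdo.
Attach polarity negative -ak → wedudroprekewdoak.
Apply vowel harmony: wedudroprekewdoak → wedidroprekewdeek.
Apply vowel deletion: wedidroprekewdeek → wedidroprekewdek.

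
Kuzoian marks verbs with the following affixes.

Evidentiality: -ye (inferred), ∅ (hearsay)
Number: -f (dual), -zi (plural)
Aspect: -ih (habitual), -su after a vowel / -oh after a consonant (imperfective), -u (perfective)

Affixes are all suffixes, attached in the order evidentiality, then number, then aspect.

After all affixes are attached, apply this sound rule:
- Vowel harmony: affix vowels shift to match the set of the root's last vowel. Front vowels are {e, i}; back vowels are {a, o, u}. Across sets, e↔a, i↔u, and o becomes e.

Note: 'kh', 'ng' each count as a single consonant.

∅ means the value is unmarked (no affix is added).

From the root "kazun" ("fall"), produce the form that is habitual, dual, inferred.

kazunyafuh

Attach evidentiality inferred -ye → kazunye.
Attach number dual -f → kazunyef.
Attach aspect habitual -ih → kazunyefih.
Apply vowel harmony: kazunyefih → kazunyafuh.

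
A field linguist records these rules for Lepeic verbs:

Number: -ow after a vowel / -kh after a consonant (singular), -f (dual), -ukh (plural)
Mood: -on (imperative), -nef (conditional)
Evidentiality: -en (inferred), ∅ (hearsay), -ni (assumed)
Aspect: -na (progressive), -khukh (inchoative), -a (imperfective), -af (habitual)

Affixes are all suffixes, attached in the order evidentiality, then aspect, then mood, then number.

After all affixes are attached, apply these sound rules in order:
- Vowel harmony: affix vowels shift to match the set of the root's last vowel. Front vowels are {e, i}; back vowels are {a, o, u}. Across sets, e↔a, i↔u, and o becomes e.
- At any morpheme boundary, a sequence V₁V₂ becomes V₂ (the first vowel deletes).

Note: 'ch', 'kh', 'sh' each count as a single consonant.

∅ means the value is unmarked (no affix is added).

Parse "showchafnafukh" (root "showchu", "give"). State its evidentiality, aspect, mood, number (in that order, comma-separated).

Segment: showchu-af-nef-ukh.
evidentiality: ∅ → hearsay.
aspect: -af → habitual.
mood: -nef → conditional.
number: -ukh → plural.

hearsay, habitual, conditional, plural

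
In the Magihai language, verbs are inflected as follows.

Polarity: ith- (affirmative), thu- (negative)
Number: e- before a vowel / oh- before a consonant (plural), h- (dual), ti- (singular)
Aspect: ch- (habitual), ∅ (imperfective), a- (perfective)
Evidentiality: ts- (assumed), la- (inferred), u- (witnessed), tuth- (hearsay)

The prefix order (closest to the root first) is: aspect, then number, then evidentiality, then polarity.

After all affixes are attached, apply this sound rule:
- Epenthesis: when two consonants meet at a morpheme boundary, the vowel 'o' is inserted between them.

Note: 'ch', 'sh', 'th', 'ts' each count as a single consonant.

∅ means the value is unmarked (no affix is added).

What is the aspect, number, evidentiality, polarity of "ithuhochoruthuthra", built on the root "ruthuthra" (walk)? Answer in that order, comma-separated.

Segment: ith-u-h-ch-ruthuthra.
aspect: ch- → habitual.
number: h- → dual.
evidentiality: u- → witnessed.
polarity: ith- → affirmative.

habitual, dual, witnessed, affirmative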